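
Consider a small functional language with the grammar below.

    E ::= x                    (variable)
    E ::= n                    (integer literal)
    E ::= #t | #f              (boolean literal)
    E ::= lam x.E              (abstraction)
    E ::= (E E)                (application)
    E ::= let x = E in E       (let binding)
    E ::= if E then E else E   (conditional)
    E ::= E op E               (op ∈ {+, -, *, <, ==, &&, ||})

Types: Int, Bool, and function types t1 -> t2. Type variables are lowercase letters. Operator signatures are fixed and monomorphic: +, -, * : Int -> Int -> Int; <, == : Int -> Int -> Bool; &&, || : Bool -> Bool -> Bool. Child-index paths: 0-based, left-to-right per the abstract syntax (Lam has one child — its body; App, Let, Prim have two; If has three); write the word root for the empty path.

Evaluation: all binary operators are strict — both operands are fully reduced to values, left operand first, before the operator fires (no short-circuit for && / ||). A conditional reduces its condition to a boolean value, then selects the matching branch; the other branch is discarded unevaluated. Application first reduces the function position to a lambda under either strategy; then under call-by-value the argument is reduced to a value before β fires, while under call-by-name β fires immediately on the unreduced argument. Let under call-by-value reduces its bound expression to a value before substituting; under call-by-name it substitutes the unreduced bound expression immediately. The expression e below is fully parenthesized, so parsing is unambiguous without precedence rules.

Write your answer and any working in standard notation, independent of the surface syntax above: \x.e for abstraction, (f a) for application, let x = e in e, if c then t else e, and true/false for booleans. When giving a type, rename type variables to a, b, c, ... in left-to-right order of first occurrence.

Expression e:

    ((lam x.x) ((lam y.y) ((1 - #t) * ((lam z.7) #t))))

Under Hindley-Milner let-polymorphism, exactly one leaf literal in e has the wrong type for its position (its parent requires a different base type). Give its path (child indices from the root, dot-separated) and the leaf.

Derivation:
x : a
\x._ : a -> a
y : b
\y._ : b -> b
  unify Int ~ Int
  unify Bool ~ Int
  FAIL: mismatch Bool ~ Int

Answer: 1.1.0.1 : true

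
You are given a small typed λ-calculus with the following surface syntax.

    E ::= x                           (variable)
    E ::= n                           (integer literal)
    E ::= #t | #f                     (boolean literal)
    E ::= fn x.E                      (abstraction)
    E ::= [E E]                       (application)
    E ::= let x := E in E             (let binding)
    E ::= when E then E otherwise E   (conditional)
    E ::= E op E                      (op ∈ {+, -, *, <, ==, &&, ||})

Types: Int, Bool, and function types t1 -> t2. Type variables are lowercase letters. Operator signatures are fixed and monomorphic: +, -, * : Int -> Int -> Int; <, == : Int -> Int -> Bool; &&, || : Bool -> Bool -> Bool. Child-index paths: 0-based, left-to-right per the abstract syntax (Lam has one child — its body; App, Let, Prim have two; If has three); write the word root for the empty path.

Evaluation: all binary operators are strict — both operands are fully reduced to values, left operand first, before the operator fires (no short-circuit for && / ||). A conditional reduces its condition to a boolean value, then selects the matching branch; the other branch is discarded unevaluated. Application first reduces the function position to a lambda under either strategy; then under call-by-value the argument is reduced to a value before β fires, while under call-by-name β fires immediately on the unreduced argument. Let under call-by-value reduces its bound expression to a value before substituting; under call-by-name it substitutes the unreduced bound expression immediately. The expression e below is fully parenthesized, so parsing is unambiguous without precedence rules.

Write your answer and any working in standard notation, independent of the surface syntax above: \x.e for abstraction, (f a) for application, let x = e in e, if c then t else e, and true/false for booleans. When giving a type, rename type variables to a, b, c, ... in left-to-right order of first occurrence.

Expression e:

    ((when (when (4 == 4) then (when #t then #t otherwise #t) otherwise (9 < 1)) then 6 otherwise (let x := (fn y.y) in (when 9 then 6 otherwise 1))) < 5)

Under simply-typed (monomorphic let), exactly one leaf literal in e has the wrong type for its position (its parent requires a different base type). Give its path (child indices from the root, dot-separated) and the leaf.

Answer: 0.2.1.0 : 9

Derivation:
  unify Int ~ Int
  unify Int ~ Int
  unify Bool ~ Bool
  unify Bool ~ Bool
  unify Bool ~ Bool
  unify Int ~ Int
  unify Int ~ Int
  unify Bool ~ Bool
  unify Bool ~ Bool
y : a
\y._ : a -> a
let x : a -> a
  unify Int ~ Bool
  FAIL: mismatch Int ~ Bool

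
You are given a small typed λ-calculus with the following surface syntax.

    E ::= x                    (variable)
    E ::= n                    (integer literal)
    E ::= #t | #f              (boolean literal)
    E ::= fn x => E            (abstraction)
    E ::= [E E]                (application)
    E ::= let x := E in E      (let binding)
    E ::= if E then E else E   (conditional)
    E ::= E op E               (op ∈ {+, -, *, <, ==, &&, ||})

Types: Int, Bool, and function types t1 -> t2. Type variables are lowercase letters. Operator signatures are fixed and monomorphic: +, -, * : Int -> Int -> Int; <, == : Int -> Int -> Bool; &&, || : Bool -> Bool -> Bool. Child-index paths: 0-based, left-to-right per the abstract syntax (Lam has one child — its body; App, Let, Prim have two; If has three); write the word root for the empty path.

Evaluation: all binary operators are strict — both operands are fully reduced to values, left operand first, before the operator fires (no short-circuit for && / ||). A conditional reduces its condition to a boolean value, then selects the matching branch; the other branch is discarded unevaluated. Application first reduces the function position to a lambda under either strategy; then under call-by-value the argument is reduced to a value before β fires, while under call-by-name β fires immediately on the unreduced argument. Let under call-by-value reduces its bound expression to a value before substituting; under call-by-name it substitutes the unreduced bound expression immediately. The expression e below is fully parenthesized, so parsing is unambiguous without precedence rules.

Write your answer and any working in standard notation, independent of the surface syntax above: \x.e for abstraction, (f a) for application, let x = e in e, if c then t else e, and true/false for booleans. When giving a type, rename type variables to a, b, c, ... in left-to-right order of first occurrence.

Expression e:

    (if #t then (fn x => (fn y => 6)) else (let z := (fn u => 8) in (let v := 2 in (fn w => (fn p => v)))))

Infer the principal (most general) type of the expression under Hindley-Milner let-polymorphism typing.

Answer: a -> b -> Int

Derivation:
  unify Bool ~ Bool
\y._ : b -> Int
\x._ : a -> b -> Int
\u._ : c -> Int
let z : forall. c -> Int
let v : Int
v : Int
\p._ : e -> Int
\w._ : d -> e -> Int
  unify a -> b -> Int ~ d -> e -> Int
  unify a ~ d
  unify b -> Int ~ e -> Int
  unify b ~ e
  unify Int ~ Int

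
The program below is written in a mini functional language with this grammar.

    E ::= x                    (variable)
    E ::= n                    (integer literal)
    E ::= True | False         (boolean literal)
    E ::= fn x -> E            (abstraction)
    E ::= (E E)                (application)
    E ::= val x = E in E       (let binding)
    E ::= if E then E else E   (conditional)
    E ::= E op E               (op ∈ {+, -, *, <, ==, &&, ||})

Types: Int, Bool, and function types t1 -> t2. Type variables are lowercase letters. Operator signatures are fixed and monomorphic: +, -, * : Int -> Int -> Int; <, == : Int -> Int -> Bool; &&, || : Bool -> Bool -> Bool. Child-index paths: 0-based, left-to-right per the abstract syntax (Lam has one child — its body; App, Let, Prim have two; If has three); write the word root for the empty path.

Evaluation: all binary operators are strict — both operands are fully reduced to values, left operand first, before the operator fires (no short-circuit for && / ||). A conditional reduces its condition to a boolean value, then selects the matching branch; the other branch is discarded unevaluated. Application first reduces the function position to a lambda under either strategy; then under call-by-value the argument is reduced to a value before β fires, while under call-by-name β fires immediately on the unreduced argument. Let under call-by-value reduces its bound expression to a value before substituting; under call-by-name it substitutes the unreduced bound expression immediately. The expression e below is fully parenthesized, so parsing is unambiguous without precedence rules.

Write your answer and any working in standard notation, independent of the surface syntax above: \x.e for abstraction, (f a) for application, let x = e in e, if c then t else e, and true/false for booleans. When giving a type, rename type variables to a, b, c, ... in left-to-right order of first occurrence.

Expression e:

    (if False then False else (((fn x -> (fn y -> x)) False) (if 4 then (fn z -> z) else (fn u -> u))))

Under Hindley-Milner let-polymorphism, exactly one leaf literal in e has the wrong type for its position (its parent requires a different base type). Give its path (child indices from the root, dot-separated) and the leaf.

Answer: 2.1.0 : 4

Derivation:
  unify Bool ~ Bool
x : a
\y._ : b -> a
\x._ : a -> b -> a
  unify a -> b -> a ~ Bool -> c
  unify a ~ Bool
  unify b -> Bool ~ c
_ _ : b -> Bool
  unify Int ~ Bool
  FAIL: mismatch Int ~ Bool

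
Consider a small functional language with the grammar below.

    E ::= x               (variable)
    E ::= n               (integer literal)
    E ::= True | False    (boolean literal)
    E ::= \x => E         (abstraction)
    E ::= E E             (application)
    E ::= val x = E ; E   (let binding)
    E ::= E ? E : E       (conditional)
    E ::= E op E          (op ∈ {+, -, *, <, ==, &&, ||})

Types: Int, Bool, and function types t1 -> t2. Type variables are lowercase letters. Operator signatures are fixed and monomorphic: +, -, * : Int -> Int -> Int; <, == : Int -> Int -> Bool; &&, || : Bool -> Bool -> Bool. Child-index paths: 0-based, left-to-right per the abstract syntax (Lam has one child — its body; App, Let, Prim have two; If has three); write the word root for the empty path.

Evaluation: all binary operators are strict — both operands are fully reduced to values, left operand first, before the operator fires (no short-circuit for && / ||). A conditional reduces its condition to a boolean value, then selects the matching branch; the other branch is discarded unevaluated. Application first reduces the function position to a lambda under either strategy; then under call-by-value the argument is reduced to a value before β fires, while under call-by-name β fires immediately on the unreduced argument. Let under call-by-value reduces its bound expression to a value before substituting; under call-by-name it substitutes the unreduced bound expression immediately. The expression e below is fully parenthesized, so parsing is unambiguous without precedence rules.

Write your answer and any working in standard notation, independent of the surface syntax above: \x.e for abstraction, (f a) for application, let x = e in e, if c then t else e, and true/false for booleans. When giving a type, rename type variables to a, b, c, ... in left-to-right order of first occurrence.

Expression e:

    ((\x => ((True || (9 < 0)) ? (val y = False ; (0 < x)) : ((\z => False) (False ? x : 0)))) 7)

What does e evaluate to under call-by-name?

Trace:
step 0: ((\x.(if (true || (9 < 0)) then (let y = false in (0 < x)) else ((\z.false) (if false then x else 0)))) 7)
step 1: [beta@root] (if (true || (9 < 0)) then (let y = false in (0 < 7)) else ((\z.false) (if false then 7 else 0)))
step 2: [delta@0.1] (if (true || false) then (let y = false in (0 < 7)) else ((\z.false) (if false then 7 else 0)))
step 3: [delta@0] (if true then (let y = false in (0 < 7)) else ((\z.false) (if false then 7 else 0)))
step 4: [if@root] (let y = false in (0 < 7))
step 5: [let@root] (0 < 7)
step 6: [delta@root] true

Answer: true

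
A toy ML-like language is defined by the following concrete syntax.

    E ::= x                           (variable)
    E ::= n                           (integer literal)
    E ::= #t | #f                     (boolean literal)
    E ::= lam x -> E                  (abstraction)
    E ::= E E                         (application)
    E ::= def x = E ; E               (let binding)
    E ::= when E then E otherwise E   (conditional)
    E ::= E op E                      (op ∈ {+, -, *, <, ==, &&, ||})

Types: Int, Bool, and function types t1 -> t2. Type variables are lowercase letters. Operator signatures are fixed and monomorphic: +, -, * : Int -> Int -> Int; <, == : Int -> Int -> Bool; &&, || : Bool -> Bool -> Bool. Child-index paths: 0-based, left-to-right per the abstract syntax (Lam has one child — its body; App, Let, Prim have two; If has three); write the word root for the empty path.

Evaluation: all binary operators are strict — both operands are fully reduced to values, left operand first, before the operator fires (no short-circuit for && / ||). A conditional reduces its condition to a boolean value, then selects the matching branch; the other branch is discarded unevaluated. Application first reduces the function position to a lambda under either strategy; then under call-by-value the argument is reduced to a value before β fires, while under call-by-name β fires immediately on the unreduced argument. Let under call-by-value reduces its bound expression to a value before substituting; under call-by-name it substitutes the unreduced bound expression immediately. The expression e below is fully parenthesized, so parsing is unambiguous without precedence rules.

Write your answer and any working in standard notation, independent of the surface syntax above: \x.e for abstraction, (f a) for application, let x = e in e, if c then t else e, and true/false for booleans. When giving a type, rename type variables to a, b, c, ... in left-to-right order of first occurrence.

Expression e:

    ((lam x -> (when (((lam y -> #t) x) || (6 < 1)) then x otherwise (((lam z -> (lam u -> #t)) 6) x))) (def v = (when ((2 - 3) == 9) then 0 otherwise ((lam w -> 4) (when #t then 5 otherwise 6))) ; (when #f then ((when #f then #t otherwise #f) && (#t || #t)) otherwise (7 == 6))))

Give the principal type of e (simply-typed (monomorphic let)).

Derivation:
\y._ : b -> Bool
x : a
  unify b -> Bool ~ a -> c
  unify b ~ a
  unify Bool ~ c
_ _ : Bool
  unify Bool ~ Bool
  unify Int ~ Int
  unify Int ~ Int
  unify Bool ~ Bool
  unify Bool ~ Bool
x : a
\u._ : e -> Bool
\z._ : d -> e -> Bool
  unify d -> e -> Bool ~ Int -> f
  unify d ~ Int
  unify e -> Bool ~ f
_ _ : e -> Bool
x : a
  unify e -> Bool ~ a -> g
  unify e ~ a
  unify Bool ~ g
_ _ : Bool
  unify a ~ Bool
\x._ : Bool -> Bool
  unify Int ~ Int
  unify Int ~ Int
  unify Int ~ Int
  unify Int ~ Int
  unify Bool ~ Bool
\w._ : h -> Int
  unify Bool ~ Bool
  unify Int ~ Int
  unify h -> Int ~ Int -> i
  unify h ~ Int
  unify Int ~ i
_ _ : Int
  unify Int ~ Int
let v : Int
  unify Bool ~ Bool
  unify Bool ~ Bool
  unify Bool ~ Bool
  unify Bool ~ Bool
  unify Bool ~ Bool
  unify Bool ~ Bool
  unify Bool ~ Bool
  unify Int ~ Int
  unify Int ~ Int
  unify Bool ~ Bool
  unify Bool -> Bool ~ Bool -> j
  unify Bool ~ Bool
  unify Bool ~ j
_ _ : Bool

Answer: Bool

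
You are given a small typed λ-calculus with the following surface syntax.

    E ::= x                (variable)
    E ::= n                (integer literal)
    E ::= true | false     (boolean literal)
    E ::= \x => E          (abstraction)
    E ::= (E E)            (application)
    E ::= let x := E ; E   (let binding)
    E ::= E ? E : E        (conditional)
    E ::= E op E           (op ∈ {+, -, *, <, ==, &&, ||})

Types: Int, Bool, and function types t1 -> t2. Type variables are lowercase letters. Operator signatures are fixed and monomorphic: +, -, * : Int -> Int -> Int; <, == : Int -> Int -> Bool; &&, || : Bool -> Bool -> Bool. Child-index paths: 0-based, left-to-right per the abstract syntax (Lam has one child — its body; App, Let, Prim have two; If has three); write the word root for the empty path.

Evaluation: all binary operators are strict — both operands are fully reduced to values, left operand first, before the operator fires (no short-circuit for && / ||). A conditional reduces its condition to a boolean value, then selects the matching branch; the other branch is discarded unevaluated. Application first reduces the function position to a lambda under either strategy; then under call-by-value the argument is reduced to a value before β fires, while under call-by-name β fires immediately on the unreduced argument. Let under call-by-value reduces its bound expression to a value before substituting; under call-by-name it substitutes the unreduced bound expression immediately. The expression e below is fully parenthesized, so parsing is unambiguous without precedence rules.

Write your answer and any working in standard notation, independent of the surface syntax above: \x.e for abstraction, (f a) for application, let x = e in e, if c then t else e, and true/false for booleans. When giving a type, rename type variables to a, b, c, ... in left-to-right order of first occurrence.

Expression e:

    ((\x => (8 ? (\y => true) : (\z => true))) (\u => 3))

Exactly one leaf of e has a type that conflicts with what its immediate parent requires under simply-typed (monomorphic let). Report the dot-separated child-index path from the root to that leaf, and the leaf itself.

Trace:
  unify Int ~ Bool
  FAIL: mismatch Int ~ Bool

Answer: 0.0.0 : 8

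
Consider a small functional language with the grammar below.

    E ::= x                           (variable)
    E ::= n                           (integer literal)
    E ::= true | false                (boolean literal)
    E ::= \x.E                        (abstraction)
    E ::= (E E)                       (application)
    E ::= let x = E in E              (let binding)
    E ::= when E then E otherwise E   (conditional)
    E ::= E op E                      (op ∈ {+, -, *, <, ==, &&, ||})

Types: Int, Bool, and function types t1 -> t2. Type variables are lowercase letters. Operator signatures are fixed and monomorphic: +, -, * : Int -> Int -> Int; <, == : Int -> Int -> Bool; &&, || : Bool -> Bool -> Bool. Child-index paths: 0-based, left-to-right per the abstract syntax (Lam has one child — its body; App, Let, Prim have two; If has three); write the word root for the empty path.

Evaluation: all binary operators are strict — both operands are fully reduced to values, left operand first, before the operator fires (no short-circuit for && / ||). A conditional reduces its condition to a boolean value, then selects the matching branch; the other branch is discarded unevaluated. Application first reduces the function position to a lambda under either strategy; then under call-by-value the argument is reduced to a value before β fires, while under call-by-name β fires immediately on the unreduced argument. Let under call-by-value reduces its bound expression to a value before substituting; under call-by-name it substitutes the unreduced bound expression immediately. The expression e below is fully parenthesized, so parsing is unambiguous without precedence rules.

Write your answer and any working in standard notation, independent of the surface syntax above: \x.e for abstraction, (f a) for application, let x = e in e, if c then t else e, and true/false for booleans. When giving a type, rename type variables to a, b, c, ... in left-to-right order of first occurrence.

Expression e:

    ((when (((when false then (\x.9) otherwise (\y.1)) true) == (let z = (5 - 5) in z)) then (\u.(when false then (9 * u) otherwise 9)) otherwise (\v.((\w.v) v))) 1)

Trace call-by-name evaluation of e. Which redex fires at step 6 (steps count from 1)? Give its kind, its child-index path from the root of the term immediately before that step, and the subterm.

Answer: if at 0 : (if false then (\u.(if false then (9 * u) else 9)) else (\v.((\w.v) v)))

Working:
step 0: ((if (((if false then (\x.9) else (\y.1)) true) == (let z = (5 - 5) in z)) then (\u.(if false then (9 * u) else 9)) else (\v.((\w.v) v))) 1)
step 1: [if@0.0.0.0] ((if (((\y.1) true) == (let z = (5 - 5) in z)) then (\u.(if false then (9 * u) else 9)) else (\v.((\w.v) v))) 1)
step 2: [beta@0.0.0] ((if (1 == (let z = (5 - 5) in z)) then (\u.(if false then (9 * u) else 9)) else (\v.((\w.v) v))) 1)
step 3: [let@0.0.1] ((if (1 == (5 - 5)) then (\u.(if false then (9 * u) else 9)) else (\v.((\w.v) v))) 1)
step 4: [delta@0.0.1] ((if (1 == 0) then (\u.(if false then (9 * u) else 9)) else (\v.((\w.v) v))) 1)
step 5: [delta@0.0] ((if false then (\u.(if false then (9 * u) else 9)) else (\v.((\w.v) v))) 1)
step 6: [if@0] ((\v.((\w.v) v)) 1)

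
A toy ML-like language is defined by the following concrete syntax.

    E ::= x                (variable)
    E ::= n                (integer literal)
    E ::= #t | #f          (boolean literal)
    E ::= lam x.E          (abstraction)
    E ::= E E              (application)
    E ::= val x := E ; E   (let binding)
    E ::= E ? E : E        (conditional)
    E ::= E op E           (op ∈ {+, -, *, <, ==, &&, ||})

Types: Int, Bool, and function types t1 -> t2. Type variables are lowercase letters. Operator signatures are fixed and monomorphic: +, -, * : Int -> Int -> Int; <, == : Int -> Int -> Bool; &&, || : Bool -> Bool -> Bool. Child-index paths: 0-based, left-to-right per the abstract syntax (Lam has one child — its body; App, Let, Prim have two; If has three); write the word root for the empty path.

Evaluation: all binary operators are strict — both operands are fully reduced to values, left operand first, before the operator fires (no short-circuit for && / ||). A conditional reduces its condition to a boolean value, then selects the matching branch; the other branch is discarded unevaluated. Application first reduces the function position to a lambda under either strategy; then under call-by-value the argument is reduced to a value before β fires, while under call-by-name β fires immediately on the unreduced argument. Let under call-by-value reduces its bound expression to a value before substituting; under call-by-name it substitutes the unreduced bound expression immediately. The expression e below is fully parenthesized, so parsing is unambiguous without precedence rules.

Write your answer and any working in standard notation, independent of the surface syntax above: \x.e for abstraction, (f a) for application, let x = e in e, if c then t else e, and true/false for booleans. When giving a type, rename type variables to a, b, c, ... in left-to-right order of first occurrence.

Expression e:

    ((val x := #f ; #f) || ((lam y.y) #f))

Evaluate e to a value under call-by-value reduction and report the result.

Answer: false

Derivation:
step 0: ((let x = false in false) || ((\y.y) false))
step 1: [let@0] (false || ((\y.y) false))
step 2: [beta@1] (false || false)
step 3: [delta@root] false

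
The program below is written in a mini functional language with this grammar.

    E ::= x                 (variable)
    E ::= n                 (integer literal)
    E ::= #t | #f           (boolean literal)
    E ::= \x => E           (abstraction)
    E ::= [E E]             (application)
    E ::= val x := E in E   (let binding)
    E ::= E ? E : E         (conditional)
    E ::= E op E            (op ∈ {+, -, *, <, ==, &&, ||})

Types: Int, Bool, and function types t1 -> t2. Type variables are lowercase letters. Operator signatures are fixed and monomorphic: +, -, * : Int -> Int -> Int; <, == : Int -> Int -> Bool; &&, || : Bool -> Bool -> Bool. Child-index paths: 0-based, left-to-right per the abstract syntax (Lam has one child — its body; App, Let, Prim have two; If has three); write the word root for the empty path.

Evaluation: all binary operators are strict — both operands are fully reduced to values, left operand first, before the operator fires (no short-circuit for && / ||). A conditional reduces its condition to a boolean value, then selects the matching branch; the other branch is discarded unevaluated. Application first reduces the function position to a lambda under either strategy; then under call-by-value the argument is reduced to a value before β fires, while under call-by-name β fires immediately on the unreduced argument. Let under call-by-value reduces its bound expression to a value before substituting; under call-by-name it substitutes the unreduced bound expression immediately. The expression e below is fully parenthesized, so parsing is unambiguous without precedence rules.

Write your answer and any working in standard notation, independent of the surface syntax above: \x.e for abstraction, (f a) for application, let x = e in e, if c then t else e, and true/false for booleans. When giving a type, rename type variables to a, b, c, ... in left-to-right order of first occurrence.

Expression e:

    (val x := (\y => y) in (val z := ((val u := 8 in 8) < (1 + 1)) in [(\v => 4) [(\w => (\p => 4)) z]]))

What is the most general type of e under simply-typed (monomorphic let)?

Answer: Int

Working:
y : a
\y._ : a -> a
let x : a -> a
let u : Int
  unify Int ~ Int
  unify Int ~ Int
  unify Int ~ Int
  unify Int ~ Int
let z : Bool
\v._ : b -> Int
\p._ : d -> Int
\w._ : c -> d -> Int
z : Bool
  unify c -> d -> Int ~ Bool -> e
  unify c ~ Bool
  unify d -> Int ~ e
_ _ : d -> Int
  unify b -> Int ~ (d -> Int) -> f
  unify b ~ d -> Int
  unify Int ~ f
_ _ : Int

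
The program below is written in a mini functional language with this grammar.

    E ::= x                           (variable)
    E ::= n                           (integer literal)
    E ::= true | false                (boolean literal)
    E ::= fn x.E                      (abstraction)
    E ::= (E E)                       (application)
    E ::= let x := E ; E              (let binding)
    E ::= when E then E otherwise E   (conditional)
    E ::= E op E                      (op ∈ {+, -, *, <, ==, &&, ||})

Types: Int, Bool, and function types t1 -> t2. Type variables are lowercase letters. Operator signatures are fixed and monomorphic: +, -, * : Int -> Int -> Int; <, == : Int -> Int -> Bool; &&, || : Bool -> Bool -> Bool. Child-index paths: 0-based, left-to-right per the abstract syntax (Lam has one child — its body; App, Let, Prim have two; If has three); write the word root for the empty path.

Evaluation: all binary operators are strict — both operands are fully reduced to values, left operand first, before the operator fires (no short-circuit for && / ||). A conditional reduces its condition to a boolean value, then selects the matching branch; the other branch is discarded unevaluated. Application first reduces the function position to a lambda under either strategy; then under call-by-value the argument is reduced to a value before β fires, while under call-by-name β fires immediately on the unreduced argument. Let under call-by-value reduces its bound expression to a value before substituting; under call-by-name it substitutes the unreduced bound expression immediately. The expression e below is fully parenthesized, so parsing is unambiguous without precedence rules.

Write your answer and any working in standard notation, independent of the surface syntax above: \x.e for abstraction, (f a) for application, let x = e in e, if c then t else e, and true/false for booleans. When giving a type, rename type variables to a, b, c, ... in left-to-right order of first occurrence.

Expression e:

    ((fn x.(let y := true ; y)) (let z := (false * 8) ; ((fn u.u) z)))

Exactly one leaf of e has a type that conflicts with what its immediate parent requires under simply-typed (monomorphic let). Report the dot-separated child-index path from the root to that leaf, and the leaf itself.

Derivation:
let y : Bool
y : Bool
\x._ : a -> Bool
  unify Bool ~ Int
  FAIL: mismatch Bool ~ Int

Answer: 1.0.0 : false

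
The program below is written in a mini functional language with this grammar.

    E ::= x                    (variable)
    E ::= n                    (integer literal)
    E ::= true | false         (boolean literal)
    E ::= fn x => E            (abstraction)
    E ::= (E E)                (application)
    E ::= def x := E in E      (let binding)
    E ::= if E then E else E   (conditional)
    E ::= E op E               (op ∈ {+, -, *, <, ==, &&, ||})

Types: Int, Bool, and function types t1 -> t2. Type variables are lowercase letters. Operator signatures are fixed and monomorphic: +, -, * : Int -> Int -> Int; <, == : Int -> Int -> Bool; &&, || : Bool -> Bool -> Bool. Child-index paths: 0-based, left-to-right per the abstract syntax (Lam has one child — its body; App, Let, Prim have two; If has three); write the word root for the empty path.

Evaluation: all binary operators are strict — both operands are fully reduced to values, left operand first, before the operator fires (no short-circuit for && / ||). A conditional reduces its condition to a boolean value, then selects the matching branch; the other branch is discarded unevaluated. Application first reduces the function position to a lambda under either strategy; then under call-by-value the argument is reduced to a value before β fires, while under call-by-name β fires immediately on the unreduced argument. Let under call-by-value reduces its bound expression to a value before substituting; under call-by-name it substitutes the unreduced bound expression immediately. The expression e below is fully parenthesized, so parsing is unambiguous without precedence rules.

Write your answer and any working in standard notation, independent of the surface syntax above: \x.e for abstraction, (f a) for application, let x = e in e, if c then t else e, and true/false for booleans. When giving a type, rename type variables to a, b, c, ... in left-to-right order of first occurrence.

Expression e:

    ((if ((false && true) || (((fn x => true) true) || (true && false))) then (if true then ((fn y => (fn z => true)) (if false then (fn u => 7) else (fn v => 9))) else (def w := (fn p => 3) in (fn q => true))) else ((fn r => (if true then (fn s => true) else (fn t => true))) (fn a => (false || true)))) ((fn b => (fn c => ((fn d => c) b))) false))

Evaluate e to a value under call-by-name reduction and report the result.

Working:
step 0: ((if ((false && true) || (((\x.true) true) || (true && false))) then (if true then ((\y.(\z.true)) (if false then (\u.7) else (\v.9))) else (let w = (\p.3) in (\q.true))) else ((\r.(if true then (\s.true) else (\t.true))) (\a.(false || true)))) ((\b.(\c.((\d.c) b))) false))
step 1: [delta@0.0.0] ((if (false || (((\x.true) true) || (true && false))) then (if true then ((\y.(\z.true)) (if false then (\u.7) else (\v.9))) else (let w = (\p.3) in (\q.true))) else ((\r.(if true then (\s.true) else (\t.true))) (\a.(false || true)))) ((\b.(\c.((\d.c) b))) false))
step 2: [beta@0.0.1.0] ((if (false || (true || (true && false))) then (if true then ((\y.(\z.true)) (if false then (\u.7) else (\v.9))) else (let w = (\p.3) in (\q.true))) else ((\r.(if true then (\s.true) else (\t.true))) (\a.(false || true)))) ((\b.(\c.((\d.c) b))) false))
step 3: [delta@0.0.1.1] ((if (false || (true || false)) then (if true then ((\y.(\z.true)) (if false then (\u.7) else (\v.9))) else (let w = (\p.3) in (\q.true))) else ((\r.(if true then (\s.true) else (\t.true))) (\a.(false || true)))) ((\b.(\c.((\d.c) b))) false))
step 4: [delta@0.0.1] ((if (false || true) then (if true then ((\y.(\z.true)) (if false then (\u.7) else (\v.9))) else (let w = (\p.3) in (\q.true))) else ((\r.(if true then (\s.true) else (\t.true))) (\a.(false || true)))) ((\b.(\c.((\d.c) b))) false))
step 5: [delta@0.0] ((if true then (if true then ((\y.(\z.true)) (if false then (\u.7) else (\v.9))) else (let w = (\p.3) in (\q.true))) else ((\r.(if true then (\s.true) else (\t.true))) (\a.(false || true)))) ((\b.(\c.((\d.c) b))) false))
step 6: [if@0] ((if true then ((\y.(\z.true)) (if false then (\u.7) else (\v.9))) else (let w = (\p.3) in (\q.true))) ((\b.(\c.((\d.c) b))) false))
step 7: [if@0] (((\y.(\z.true)) (if false then (\u.7) else (\v.9))) ((\b.(\c.((\d.c) b))) false))
step 8: [beta@0] ((\z.true) ((\b.(\c.((\d.c) b))) false))
step 9: [beta@root] true

Answer: true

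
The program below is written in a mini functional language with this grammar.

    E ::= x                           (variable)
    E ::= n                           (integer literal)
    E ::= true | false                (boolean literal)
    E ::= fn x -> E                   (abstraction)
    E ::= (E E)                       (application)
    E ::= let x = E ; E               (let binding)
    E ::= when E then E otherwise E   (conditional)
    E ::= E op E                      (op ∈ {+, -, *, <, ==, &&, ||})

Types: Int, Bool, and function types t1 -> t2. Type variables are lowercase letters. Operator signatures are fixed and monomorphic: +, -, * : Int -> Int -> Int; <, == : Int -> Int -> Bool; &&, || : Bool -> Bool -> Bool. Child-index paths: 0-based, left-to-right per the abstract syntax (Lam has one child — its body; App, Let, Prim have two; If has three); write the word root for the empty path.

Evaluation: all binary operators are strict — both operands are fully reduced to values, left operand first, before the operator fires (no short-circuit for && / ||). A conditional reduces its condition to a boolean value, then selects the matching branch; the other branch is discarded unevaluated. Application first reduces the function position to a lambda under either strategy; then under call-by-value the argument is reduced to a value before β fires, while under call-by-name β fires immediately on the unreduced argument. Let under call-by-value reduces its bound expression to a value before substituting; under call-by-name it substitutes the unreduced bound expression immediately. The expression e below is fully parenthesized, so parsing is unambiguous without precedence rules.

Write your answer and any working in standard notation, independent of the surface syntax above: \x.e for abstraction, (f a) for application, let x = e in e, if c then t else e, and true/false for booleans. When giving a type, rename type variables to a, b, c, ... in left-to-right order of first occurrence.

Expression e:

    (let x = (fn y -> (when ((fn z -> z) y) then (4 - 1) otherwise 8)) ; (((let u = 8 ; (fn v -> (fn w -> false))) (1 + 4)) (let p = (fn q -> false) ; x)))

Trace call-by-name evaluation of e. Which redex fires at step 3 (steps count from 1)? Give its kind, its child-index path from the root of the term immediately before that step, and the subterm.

Working:
step 0: (let x = (\y.(if ((\z.z) y) then (4 - 1) else 8)) in (((let u = 8 in (\v.(\w.false))) (1 + 4)) (let p = (\q.false) in x)))
step 1: [let@root] (((let u = 8 in (\v.(\w.false))) (1 + 4)) (let p = (\q.false) in (\y.(if ((\z.z) y) then (4 - 1) else 8))))
step 2: [let@0.0] (((\v.(\w.false)) (1 + 4)) (let p = (\q.false) in (\y.(if ((\z.z) y) then (4 - 1) else 8))))
step 3: [beta@0] ((\w.false) (let p = (\q.false) in (\y.(if ((\z.z) y) then (4 - 1) else 8))))

Answer: beta at 0 : ((\v.(\w.false)) (1 + 4))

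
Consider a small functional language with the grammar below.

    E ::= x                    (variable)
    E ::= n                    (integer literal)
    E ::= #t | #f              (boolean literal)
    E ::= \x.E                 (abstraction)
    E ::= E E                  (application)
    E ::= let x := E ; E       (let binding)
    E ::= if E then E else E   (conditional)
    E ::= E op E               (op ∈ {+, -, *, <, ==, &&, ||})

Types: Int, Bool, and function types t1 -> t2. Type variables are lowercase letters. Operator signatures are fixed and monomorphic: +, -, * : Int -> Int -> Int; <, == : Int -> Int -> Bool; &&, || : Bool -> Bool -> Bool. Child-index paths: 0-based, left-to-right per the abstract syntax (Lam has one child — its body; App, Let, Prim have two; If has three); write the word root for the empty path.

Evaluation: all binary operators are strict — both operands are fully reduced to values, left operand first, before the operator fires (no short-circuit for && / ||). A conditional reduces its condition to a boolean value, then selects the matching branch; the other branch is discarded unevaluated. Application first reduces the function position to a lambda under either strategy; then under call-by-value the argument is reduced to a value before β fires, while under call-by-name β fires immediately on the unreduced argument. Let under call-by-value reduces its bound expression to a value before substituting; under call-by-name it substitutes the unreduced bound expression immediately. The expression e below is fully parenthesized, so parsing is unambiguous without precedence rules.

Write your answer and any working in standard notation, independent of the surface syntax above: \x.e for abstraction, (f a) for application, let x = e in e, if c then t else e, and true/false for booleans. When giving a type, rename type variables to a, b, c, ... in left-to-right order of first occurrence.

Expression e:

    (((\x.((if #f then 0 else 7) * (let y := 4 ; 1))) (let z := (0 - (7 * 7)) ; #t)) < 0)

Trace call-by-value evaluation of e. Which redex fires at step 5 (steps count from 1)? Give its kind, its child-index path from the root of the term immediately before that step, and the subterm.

Working:
step 0: (((\x.((if false then 0 else 7) * (let y = 4 in 1))) (let z = (0 - (7 * 7)) in true)) < 0)
step 1: [delta@0.1.0.1] (((\x.((if false then 0 else 7) * (let y = 4 in 1))) (let z = (0 - 49) in true)) < 0)
step 2: [delta@0.1.0] (((\x.((if false then 0 else 7) * (let y = 4 in 1))) (let z = -49 in true)) < 0)
step 3: [let@0.1] (((\x.((if false then 0 else 7) * (let y = 4 in 1))) true) < 0)
step 4: [beta@0] (((if false then 0 else 7) * (let y = 4 in 1)) < 0)
step 5: [if@0.0] ((7 * (let y = 4 in 1)) < 0)

Answer: if at 0.0 : (if false then 0 else 7)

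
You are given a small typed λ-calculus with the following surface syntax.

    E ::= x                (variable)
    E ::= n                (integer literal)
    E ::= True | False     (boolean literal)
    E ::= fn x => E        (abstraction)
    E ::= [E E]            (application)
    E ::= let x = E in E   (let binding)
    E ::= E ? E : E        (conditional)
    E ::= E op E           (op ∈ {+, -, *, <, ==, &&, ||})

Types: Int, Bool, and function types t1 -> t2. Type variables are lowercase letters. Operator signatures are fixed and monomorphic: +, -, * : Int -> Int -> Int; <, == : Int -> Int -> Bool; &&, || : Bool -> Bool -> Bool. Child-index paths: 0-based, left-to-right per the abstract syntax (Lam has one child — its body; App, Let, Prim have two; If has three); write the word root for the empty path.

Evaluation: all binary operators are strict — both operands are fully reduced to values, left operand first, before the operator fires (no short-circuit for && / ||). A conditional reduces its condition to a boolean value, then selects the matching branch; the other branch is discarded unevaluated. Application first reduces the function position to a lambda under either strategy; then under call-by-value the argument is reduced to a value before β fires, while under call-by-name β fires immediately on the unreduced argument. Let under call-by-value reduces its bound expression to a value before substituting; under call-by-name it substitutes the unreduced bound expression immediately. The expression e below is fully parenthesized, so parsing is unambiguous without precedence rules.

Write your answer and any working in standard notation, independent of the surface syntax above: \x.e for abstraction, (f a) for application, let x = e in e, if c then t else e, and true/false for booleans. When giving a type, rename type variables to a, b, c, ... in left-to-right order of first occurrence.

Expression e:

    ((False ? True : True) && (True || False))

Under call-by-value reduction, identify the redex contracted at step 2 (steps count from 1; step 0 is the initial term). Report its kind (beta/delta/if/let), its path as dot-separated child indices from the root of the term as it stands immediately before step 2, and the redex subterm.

Derivation:
step 0: ((if false then true else true) && (true || false))
step 1: [if@0] (true && (true || false))
step 2: [delta@1] (true && true)

Answer: delta at 1 : (true || false)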